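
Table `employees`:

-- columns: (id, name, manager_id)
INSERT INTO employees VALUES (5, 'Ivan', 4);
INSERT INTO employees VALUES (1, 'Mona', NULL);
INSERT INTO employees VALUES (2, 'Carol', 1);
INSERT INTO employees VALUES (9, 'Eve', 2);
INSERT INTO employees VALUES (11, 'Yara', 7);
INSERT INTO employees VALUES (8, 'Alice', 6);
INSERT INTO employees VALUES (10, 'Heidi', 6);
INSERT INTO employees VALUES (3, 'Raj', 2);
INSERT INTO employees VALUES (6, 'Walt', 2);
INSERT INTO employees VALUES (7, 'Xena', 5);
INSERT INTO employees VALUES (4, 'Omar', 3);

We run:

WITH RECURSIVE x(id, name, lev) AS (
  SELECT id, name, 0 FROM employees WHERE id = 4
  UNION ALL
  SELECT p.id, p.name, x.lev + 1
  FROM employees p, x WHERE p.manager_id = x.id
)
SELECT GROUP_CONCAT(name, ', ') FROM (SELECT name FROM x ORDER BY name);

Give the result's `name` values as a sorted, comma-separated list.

Ivan, Omar, Xena, Yara

Base: id=4 (Omar) at lev 0.
Iteration 1: rows with manager_id in {4} -> Ivan (id 5, lev 1).
Iteration 2: rows with manager_id in {5} -> Xena (id 7, lev 2).
Iteration 3: rows with manager_id in {7} -> Yara (id 11, lev 3).
Iteration 4: no rows with manager_id in {11}; recursion stops.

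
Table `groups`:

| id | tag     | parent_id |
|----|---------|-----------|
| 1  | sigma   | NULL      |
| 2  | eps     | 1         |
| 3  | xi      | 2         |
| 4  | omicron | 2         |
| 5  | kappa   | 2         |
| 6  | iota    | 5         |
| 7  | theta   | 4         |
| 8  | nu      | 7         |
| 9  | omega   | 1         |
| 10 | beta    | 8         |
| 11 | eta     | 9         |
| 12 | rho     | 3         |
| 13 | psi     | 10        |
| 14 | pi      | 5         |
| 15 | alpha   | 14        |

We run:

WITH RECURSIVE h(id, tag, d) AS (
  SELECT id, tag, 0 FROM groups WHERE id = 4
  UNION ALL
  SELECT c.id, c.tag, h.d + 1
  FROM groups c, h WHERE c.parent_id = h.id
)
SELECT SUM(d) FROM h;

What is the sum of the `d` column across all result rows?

Base: id=4 (omicron) at d 0.
Iteration 1: rows with parent_id in {4} -> theta (id 7, d 1).
Iteration 2: rows with parent_id in {7} -> nu (id 8, d 2).
Iteration 3: rows with parent_id in {8} -> beta (id 10, d 3).
Iteration 4: rows with parent_id in {10} -> psi (id 13, d 4).
Iteration 5: no rows with parent_id in {13}; recursion stops.
SUM(d) = 0 + 1 + 2 + 3 + 4 = 10.

10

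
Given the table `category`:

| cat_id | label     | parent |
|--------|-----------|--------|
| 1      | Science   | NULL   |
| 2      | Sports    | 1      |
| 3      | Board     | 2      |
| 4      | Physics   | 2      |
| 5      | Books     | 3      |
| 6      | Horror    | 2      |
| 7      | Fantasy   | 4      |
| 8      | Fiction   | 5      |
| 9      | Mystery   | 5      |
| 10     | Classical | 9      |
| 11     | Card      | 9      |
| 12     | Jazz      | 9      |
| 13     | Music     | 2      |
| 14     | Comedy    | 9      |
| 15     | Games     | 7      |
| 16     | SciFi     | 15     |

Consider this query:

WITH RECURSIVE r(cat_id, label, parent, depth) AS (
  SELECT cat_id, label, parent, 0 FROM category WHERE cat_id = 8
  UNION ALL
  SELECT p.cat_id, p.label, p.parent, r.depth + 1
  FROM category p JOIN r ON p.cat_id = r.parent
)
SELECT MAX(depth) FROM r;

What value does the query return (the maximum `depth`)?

4

Base: cat_id=8 (Fiction), parent=5, depth 0.
Iteration 1: join on cat_id=5 -> Books (id 5, parent=3, depth 1).
Iteration 2: join on cat_id=3 -> Board (id 3, parent=2, depth 2).
Iteration 3: join on cat_id=2 -> Sports (id 2, parent=1, depth 3).
Iteration 4: join on cat_id=1 -> Science (id 1, parent=NULL, depth 4).
Iteration 5: parent is NULL; no match; recursion stops.
depth values: 0, 1, 2, 3, 4; the maximum is 4.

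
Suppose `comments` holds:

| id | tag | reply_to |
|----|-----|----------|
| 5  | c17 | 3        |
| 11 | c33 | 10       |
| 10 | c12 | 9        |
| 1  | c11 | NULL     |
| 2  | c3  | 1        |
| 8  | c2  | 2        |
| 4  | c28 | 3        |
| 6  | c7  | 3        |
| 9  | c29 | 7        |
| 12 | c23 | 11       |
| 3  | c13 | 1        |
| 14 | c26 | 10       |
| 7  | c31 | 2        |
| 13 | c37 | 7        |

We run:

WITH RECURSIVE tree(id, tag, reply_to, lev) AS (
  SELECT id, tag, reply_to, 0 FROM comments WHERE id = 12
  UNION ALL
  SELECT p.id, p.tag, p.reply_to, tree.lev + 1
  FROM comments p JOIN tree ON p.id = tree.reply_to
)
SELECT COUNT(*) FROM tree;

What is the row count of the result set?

Base: id=12 (c23), reply_to=11, lev 0.
Iteration 1: join on id=11 -> c33 (id 11, reply_to=10, lev 1).
Iteration 2: join on id=10 -> c12 (id 10, reply_to=9, lev 2).
Iteration 3: join on id=9 -> c29 (id 9, reply_to=7, lev 3).
Iteration 4: join on id=7 -> c31 (id 7, reply_to=2, lev 4).
Iteration 5: join on id=2 -> c3 (id 2, reply_to=1, lev 5).
Iteration 6: join on id=1 -> c11 (id 1, reply_to=NULL, lev 6).
Iteration 7: reply_to is NULL; no match; recursion stops.
Total rows emitted: 7.

7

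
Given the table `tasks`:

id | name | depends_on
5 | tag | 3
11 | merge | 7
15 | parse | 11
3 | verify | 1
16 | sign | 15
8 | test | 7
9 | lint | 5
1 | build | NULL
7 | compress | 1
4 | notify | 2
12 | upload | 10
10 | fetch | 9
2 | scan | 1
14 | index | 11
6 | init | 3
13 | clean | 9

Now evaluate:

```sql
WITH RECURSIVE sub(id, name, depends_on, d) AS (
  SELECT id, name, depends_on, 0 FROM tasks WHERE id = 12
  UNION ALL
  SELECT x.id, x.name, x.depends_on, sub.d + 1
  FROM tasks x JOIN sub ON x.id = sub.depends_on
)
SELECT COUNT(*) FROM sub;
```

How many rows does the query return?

Base: id=12 (upload), depends_on=10, d 0.
Iteration 1: join on id=10 -> fetch (id 10, depends_on=9, d 1).
Iteration 2: join on id=9 -> lint (id 9, depends_on=5, d 2).
Iteration 3: join on id=5 -> tag (id 5, depends_on=3, d 3).
Iteration 4: join on id=3 -> verify (id 3, depends_on=1, d 4).
Iteration 5: join on id=1 -> build (id 1, depends_on=NULL, d 5).
Iteration 6: depends_on is NULL; no match; recursion stops.
Total rows emitted: 6.

6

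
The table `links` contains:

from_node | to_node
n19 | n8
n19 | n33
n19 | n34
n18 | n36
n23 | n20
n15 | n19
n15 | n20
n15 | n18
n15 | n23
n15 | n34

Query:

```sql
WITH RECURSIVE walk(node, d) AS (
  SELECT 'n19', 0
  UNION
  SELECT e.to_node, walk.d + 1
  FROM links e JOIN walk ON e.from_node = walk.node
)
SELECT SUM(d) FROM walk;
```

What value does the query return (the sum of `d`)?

Base: (n19, d=0).
Iteration 1: edges from {n19} -> (n33, d=1), (n34, d=1), (n8, d=1).
Iteration 2: no outgoing edges from {n33,n34,n8}; recursion stops.
SUM(d) = 0 + 1 + 1 + 1 = 3.

3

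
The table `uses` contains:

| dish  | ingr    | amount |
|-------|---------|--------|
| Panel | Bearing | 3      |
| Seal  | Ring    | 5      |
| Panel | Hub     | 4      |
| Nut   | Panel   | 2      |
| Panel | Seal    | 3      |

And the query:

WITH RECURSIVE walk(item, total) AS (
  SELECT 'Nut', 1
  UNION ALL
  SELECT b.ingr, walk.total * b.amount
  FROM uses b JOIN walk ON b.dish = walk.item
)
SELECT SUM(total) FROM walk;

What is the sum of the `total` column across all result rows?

Base: (Nut, total=1).
Iteration 1: components of {Nut} -> Panel = 1*2 = 2.
Iteration 2: components of {Panel} -> Bearing = 2*3 = 6, Hub = 2*4 = 8, Seal = 2*3 = 6.
Iteration 3: components of {Bearing,Hub,Seal} -> Ring = 6*5 = 30.
Iteration 4: no further components; recursion stops.
SUM(total) = 1 + 2 + 6 + 6 + 8 + 30 = 53.

53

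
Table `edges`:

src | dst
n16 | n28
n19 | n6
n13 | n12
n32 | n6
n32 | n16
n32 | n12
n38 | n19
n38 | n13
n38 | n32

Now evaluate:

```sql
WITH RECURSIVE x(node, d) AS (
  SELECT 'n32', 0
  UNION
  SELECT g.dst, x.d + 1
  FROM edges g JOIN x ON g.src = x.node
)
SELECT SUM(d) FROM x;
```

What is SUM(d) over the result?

5

Base: (n32, d=0).
Iteration 1: edges from {n32} -> (n12, d=1), (n16, d=1), (n6, d=1).
Iteration 2: edges from {n12,n16,n6} -> (n28, d=2).
Iteration 3: no outgoing edges from {n28}; recursion stops.
SUM(d) = 0 + 1 + 1 + 1 + 2 = 5.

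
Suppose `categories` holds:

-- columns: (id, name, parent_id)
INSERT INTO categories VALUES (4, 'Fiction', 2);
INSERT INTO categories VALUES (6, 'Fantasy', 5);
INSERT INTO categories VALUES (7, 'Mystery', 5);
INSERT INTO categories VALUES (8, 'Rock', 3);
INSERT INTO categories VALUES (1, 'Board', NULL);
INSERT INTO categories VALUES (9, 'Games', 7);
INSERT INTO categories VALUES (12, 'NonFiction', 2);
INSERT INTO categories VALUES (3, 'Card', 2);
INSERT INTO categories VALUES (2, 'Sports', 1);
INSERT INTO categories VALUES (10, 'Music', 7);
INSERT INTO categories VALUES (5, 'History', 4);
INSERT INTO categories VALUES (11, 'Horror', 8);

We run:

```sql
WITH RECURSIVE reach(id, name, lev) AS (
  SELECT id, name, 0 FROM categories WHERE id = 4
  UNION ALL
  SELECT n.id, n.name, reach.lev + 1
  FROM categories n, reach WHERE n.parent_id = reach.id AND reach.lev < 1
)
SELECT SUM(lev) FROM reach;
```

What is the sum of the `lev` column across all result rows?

1

Base: id=4 (Fiction) at lev 0.
Iteration 1: rows with parent_id in {4} -> History (id 5, lev 1).
Iteration 2: lev < 1 fails for all current rows; recursion stops.
SUM(lev) = 0 + 1 = 1.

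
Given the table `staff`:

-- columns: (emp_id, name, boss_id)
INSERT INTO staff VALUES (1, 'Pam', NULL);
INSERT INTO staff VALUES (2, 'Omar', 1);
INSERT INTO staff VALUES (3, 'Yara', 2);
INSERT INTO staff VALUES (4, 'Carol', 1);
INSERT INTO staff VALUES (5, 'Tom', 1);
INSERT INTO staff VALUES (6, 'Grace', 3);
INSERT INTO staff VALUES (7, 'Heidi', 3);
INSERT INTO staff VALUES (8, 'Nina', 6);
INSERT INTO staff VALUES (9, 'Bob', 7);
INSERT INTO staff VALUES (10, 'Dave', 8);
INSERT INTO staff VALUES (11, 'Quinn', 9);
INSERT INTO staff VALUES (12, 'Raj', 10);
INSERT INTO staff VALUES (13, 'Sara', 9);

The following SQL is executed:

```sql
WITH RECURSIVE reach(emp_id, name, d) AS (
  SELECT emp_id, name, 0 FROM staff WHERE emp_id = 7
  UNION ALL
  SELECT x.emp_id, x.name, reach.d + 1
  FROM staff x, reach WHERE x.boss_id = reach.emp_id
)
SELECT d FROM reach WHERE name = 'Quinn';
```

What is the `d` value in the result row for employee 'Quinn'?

Base: emp_id=7 (Heidi) at d 0.
Iteration 1: rows with boss_id in {7} -> Bob (id 9, d 1).
Iteration 2: rows with boss_id in {9} -> Quinn (id 11, d 2), Sara (id 13, d 2).
Iteration 3: no rows with boss_id in {11,13}; recursion stops.

2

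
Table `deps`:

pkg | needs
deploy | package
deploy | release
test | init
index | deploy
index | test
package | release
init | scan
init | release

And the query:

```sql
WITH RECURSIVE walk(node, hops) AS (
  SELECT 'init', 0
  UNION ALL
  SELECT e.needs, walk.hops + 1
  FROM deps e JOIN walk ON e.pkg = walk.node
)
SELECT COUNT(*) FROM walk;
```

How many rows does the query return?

Base: (init, hops=0).
Iteration 1: edges from {init} -> (release, hops=1), (scan, hops=1).
Iteration 2: no outgoing edges from {release,scan}; recursion stops.
Total rows emitted: 3.

3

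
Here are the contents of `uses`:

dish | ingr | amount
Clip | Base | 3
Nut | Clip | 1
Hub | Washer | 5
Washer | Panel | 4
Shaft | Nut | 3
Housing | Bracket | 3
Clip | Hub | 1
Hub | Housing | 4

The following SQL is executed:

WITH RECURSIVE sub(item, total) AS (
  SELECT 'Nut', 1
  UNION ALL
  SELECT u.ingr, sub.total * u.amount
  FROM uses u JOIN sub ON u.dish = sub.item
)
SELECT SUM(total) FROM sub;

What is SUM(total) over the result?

47

Base: (Nut, total=1).
Iteration 1: components of {Nut} -> Clip = 1*1 = 1.
Iteration 2: components of {Clip} -> Base = 1*3 = 3, Hub = 1*1 = 1.
Iteration 3: components of {Base,Hub} -> Housing = 1*4 = 4, Washer = 1*5 = 5.
Iteration 4: components of {Housing,Washer} -> Bracket = 4*3 = 12, Panel = 5*4 = 20.
Iteration 5: no further components; recursion stops.
SUM(total) = 1 + 1 + 1 + 3 + 4 + 5 + 12 + 20 = 47.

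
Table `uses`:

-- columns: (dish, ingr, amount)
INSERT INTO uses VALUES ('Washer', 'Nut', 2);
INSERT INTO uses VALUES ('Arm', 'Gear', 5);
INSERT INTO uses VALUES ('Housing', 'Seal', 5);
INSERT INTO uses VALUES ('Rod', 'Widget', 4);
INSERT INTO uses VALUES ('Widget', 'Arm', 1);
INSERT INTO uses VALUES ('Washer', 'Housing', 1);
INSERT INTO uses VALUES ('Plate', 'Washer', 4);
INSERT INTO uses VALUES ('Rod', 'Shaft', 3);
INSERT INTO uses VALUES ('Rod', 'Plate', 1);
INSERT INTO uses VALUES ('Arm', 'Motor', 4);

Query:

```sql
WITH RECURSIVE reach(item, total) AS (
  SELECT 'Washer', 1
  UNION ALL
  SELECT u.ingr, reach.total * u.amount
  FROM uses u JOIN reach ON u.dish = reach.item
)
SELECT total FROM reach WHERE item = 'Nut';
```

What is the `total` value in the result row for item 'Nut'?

2

Base: (Washer, total=1).
Iteration 1: components of {Washer} -> Housing = 1*1 = 1, Nut = 1*2 = 2.
Iteration 2: components of {Housing,Nut} -> Seal = 1*5 = 5.
Iteration 3: no further components; recursion stops.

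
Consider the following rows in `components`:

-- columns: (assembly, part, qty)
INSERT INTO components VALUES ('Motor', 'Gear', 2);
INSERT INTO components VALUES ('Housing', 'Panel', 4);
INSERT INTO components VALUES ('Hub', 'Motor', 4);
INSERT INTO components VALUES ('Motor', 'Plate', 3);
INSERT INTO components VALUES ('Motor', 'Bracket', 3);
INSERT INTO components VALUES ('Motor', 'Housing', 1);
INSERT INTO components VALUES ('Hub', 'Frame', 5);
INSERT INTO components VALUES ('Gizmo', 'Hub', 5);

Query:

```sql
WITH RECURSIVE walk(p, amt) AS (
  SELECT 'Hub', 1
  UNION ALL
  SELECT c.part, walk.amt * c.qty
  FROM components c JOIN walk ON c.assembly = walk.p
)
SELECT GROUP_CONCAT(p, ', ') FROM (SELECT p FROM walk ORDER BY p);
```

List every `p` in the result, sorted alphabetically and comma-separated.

Base: (Hub, amt=1).
Iteration 1: components of {Hub} -> Frame = 1*5 = 5, Motor = 1*4 = 4.
Iteration 2: components of {Frame,Motor} -> Bracket = 4*3 = 12, Gear = 4*2 = 8, Housing = 4*1 = 4, Plate = 4*3 = 12.
Iteration 3: components of {Bracket,Gear,Housing,Plate} -> Panel = 4*4 = 16.
Iteration 4: no further components; recursion stops.

Bracket, Frame, Gear, Housing, Hub, Motor, Panel, Plate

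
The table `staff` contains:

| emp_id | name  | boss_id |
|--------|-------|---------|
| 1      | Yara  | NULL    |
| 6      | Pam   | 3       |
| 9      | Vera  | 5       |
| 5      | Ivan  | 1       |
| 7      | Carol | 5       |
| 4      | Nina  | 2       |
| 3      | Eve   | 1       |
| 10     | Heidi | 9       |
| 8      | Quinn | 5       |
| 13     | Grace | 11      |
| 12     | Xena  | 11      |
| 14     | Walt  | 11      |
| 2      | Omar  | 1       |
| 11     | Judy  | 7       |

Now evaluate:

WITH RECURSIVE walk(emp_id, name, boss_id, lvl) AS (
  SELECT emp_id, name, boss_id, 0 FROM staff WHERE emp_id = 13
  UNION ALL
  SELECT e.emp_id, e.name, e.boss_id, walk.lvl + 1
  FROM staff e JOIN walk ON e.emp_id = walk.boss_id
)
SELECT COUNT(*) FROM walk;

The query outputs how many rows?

Base: emp_id=13 (Grace), boss_id=11, lvl 0.
Iteration 1: join on emp_id=11 -> Judy (id 11, boss_id=7, lvl 1).
Iteration 2: join on emp_id=7 -> Carol (id 7, boss_id=5, lvl 2).
Iteration 3: join on emp_id=5 -> Ivan (id 5, boss_id=1, lvl 3).
Iteration 4: join on emp_id=1 -> Yara (id 1, boss_id=NULL, lvl 4).
Iteration 5: boss_id is NULL; no match; recursion stops.
Total rows emitted: 5.

5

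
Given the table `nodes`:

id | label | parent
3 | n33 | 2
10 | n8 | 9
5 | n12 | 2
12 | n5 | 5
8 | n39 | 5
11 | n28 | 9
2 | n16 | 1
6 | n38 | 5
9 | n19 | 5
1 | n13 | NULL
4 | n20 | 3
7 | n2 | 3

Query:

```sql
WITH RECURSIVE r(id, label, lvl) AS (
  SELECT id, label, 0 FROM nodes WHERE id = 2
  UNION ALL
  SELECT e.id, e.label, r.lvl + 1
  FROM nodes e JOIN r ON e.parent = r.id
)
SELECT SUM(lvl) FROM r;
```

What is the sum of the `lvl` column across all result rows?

20

Base: id=2 (n16) at lvl 0.
Iteration 1: rows with parent in {2} -> n33 (id 3, lvl 1), n12 (id 5, lvl 1).
Iteration 2: rows with parent in {3,5} -> n20 (id 4, lvl 2), n38 (id 6, lvl 2), n2 (id 7, lvl 2), n39 (id 8, lvl 2), n19 (id 9, lvl 2), n5 (id 12, lvl 2).
Iteration 3: rows with parent in {4,6,7,8,9,12} -> n8 (id 10, lvl 3), n28 (id 11, lvl 3).
Iteration 4: no rows with parent in {10,11}; recursion stops.
SUM(lvl) = 0 + 1 + 1 + 2 + 2 + 2 + 2 + 2 + 2 + 3 + 3 = 20.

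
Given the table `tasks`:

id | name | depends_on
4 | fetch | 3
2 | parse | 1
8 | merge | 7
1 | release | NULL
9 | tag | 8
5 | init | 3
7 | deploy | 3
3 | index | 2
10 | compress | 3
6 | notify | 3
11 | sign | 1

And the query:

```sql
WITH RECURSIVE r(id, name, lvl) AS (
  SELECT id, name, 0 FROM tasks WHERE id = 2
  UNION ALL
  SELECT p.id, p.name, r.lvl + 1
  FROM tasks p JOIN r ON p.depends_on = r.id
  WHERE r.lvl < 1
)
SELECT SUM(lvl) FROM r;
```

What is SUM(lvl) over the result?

Base: id=2 (parse) at lvl 0.
Iteration 1: rows with depends_on in {2} -> index (id 3, lvl 1).
Iteration 2: lvl < 1 fails for all current rows; recursion stops.
SUM(lvl) = 0 + 1 = 1.

1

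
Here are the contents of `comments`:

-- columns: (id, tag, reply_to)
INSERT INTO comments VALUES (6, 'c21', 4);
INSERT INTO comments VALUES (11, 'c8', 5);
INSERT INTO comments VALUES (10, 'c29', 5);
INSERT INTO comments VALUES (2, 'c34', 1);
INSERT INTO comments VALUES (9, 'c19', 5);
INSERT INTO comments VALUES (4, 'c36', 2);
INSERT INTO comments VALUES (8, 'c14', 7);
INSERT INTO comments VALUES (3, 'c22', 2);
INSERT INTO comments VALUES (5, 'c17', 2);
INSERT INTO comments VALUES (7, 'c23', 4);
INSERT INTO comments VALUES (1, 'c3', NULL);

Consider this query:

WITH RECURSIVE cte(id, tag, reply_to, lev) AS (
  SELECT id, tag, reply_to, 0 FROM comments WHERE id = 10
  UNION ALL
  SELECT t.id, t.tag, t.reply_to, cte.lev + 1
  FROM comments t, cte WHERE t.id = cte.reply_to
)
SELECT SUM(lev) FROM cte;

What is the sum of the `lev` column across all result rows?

6

Base: id=10 (c29), reply_to=5, lev 0.
Iteration 1: join on id=5 -> c17 (id 5, reply_to=2, lev 1).
Iteration 2: join on id=2 -> c34 (id 2, reply_to=1, lev 2).
Iteration 3: join on id=1 -> c3 (id 1, reply_to=NULL, lev 3).
Iteration 4: reply_to is NULL; no match; recursion stops.
SUM(lev) = 0 + 1 + 2 + 3 = 6.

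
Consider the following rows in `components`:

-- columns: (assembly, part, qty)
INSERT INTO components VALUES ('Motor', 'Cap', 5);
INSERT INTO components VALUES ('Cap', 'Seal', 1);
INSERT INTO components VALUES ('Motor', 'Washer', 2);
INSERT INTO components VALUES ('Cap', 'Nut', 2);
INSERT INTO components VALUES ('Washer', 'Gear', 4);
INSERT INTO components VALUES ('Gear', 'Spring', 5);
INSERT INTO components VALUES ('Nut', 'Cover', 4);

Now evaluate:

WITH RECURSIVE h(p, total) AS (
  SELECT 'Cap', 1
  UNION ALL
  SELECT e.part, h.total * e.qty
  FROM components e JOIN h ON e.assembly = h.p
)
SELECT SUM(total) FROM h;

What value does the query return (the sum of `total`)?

Base: (Cap, total=1).
Iteration 1: components of {Cap} -> Nut = 1*2 = 2, Seal = 1*1 = 1.
Iteration 2: components of {Nut,Seal} -> Cover = 2*4 = 8.
Iteration 3: no further components; recursion stops.
SUM(total) = 1 + 1 + 2 + 8 = 12.

12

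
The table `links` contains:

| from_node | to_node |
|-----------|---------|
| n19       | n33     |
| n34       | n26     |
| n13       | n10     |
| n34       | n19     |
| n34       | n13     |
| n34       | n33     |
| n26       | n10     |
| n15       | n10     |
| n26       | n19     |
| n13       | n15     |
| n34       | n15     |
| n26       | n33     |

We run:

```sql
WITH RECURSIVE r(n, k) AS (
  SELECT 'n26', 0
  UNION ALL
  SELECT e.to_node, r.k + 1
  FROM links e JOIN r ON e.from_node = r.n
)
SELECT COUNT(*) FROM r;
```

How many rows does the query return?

5

Base: (n26, k=0).
Iteration 1: edges from {n26} -> (n10, k=1), (n19, k=1), (n33, k=1).
Iteration 2: edges from {n10,n19,n33} -> (n33, k=2).
Iteration 3: no outgoing edges from {n33}; recursion stops.
Total rows emitted: 5.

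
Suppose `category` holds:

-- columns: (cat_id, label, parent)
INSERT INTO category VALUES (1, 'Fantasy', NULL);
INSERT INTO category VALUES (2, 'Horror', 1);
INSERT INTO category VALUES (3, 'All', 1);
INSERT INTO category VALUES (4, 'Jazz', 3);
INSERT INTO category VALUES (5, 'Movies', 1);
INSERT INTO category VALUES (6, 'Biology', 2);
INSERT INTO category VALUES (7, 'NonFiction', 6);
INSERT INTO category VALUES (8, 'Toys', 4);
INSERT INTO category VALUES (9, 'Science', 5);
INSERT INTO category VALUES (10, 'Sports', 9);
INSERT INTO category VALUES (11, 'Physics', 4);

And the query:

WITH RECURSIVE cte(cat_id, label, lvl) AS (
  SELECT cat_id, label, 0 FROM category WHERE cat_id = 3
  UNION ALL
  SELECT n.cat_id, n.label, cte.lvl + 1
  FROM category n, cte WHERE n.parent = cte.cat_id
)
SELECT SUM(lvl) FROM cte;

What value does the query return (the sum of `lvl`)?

5

Base: cat_id=3 (All) at lvl 0.
Iteration 1: rows with parent in {3} -> Jazz (id 4, lvl 1).
Iteration 2: rows with parent in {4} -> Toys (id 8, lvl 2), Physics (id 11, lvl 2).
Iteration 3: no rows with parent in {8,11}; recursion stops.
SUM(lvl) = 0 + 1 + 2 + 2 = 5.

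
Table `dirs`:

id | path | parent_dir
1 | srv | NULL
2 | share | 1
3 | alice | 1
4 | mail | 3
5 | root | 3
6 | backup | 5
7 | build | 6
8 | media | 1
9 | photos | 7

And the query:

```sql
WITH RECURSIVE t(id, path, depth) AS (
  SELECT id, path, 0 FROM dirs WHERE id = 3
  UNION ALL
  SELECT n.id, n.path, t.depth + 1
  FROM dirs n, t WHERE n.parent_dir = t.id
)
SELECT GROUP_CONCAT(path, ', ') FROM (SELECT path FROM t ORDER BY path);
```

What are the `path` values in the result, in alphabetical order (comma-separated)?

alice, backup, build, mail, photos, root

Base: id=3 (alice) at depth 0.
Iteration 1: rows with parent_dir in {3} -> mail (id 4, depth 1), root (id 5, depth 1).
Iteration 2: rows with parent_dir in {4,5} -> backup (id 6, depth 2).
Iteration 3: rows with parent_dir in {6} -> build (id 7, depth 3).
Iteration 4: rows with parent_dir in {7} -> photos (id 9, depth 4).
Iteration 5: no rows with parent_dir in {9}; recursion stops.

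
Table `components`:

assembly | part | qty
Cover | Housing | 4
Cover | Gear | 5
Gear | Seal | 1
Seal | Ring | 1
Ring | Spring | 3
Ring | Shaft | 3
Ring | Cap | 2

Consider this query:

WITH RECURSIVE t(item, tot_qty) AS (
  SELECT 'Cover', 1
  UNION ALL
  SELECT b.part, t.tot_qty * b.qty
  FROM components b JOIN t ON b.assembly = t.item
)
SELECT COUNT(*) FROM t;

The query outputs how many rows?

8

Base: (Cover, tot_qty=1).
Iteration 1: components of {Cover} -> Gear = 1*5 = 5, Housing = 1*4 = 4.
Iteration 2: components of {Gear,Housing} -> Seal = 5*1 = 5.
Iteration 3: components of {Seal} -> Ring = 5*1 = 5.
Iteration 4: components of {Ring} -> Cap = 5*2 = 10, Shaft = 5*3 = 15, Spring = 5*3 = 15.
Iteration 5: no further components; recursion stops.
Total rows emitted: 8.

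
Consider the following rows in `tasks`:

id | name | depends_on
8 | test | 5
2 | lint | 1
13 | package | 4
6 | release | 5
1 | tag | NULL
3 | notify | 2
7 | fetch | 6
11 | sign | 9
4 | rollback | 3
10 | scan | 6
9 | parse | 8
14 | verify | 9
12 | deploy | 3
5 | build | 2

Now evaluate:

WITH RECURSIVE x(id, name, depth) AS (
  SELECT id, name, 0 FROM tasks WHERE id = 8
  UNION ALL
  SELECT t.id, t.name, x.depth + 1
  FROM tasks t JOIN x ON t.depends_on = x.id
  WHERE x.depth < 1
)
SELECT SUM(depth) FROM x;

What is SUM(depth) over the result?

1

Base: id=8 (test) at depth 0.
Iteration 1: rows with depends_on in {8} -> parse (id 9, depth 1).
Iteration 2: depth < 1 fails for all current rows; recursion stops.
SUM(depth) = 0 + 1 = 1.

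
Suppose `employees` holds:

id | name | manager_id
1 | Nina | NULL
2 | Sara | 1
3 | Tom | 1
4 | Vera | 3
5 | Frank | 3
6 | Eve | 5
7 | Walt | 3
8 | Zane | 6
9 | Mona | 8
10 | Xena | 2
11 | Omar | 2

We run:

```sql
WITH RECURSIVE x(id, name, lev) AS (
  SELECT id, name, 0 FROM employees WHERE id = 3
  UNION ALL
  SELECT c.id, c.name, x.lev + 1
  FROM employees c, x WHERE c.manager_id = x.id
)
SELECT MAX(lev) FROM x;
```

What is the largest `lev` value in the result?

Base: id=3 (Tom) at lev 0.
Iteration 1: rows with manager_id in {3} -> Vera (id 4, lev 1), Frank (id 5, lev 1), Walt (id 7, lev 1).
Iteration 2: rows with manager_id in {4,5,7} -> Eve (id 6, lev 2).
Iteration 3: rows with manager_id in {6} -> Zane (id 8, lev 3).
Iteration 4: rows with manager_id in {8} -> Mona (id 9, lev 4).
Iteration 5: no rows with manager_id in {9}; recursion stops.
lev values: 0, 1, 1, 1, 2, 3, 4; the maximum is 4.

4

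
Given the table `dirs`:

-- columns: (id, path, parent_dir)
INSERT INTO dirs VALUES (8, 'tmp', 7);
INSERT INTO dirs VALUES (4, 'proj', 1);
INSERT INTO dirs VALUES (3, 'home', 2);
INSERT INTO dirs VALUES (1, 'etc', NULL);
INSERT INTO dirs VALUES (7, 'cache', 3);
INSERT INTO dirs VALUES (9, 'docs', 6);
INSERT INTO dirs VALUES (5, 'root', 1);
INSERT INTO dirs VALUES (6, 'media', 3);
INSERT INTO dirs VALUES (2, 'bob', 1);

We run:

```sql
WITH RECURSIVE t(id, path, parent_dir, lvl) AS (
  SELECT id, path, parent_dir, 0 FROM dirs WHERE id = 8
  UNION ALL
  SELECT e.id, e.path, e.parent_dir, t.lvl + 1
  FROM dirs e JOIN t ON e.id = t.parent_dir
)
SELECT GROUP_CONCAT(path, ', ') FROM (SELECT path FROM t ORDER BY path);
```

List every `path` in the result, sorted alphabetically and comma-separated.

Base: id=8 (tmp), parent_dir=7, lvl 0.
Iteration 1: join on id=7 -> cache (id 7, parent_dir=3, lvl 1).
Iteration 2: join on id=3 -> home (id 3, parent_dir=2, lvl 2).
Iteration 3: join on id=2 -> bob (id 2, parent_dir=1, lvl 3).
Iteration 4: join on id=1 -> etc (id 1, parent_dir=NULL, lvl 4).
Iteration 5: parent_dir is NULL; no match; recursion stops.

bob, cache, etc, home, tmp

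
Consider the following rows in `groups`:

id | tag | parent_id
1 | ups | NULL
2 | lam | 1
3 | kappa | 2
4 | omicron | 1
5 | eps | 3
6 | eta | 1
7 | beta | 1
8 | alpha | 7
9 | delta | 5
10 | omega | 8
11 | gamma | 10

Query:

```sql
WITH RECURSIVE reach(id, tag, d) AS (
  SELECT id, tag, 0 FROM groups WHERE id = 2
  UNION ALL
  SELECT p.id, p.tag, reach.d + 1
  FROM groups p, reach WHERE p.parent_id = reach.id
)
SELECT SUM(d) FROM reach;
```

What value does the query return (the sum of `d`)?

Base: id=2 (lam) at d 0.
Iteration 1: rows with parent_id in {2} -> kappa (id 3, d 1).
Iteration 2: rows with parent_id in {3} -> eps (id 5, d 2).
Iteration 3: rows with parent_id in {5} -> delta (id 9, d 3).
Iteration 4: no rows with parent_id in {9}; recursion stops.
SUM(d) = 0 + 1 + 2 + 3 = 6.

6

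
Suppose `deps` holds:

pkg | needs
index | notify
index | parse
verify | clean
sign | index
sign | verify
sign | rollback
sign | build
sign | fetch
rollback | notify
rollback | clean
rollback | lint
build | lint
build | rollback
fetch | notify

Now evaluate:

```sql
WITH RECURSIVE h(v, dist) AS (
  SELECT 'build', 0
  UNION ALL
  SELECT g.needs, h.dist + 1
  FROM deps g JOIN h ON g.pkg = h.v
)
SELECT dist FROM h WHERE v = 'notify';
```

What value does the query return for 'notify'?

Base: (build, dist=0).
Iteration 1: edges from {build} -> (lint, dist=1), (rollback, dist=1).
Iteration 2: edges from {lint,rollback} -> (clean, dist=2), (lint, dist=2), (notify, dist=2).
Iteration 3: no outgoing edges from {clean,lint,notify}; recursion stops.

2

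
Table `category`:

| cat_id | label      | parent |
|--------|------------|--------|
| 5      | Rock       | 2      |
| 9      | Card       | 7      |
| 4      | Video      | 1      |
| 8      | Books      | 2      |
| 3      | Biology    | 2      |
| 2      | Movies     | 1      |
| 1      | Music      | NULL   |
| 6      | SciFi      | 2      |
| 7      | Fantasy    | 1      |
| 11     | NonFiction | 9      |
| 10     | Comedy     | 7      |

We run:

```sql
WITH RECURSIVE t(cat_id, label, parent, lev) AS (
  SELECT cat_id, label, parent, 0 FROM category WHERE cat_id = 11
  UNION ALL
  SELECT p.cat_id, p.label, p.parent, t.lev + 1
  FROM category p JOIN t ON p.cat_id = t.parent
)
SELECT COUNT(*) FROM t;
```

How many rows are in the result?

Base: cat_id=11 (NonFiction), parent=9, lev 0.
Iteration 1: join on cat_id=9 -> Card (id 9, parent=7, lev 1).
Iteration 2: join on cat_id=7 -> Fantasy (id 7, parent=1, lev 2).
Iteration 3: join on cat_id=1 -> Music (id 1, parent=NULL, lev 3).
Iteration 4: parent is NULL; no match; recursion stops.
Total rows emitted: 4.

4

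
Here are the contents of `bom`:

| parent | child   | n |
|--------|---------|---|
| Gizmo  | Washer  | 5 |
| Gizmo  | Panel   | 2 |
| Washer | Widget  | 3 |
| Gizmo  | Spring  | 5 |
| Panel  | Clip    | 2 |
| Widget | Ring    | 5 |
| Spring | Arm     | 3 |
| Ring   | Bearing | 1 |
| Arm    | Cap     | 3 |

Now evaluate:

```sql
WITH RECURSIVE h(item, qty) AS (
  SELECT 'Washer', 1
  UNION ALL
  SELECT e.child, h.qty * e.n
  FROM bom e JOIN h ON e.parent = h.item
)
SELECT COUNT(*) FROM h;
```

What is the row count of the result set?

4

Base: (Washer, qty=1).
Iteration 1: components of {Washer} -> Widget = 1*3 = 3.
Iteration 2: components of {Widget} -> Ring = 3*5 = 15.
Iteration 3: components of {Ring} -> Bearing = 15*1 = 15.
Iteration 4: no further components; recursion stops.
Total rows emitted: 4.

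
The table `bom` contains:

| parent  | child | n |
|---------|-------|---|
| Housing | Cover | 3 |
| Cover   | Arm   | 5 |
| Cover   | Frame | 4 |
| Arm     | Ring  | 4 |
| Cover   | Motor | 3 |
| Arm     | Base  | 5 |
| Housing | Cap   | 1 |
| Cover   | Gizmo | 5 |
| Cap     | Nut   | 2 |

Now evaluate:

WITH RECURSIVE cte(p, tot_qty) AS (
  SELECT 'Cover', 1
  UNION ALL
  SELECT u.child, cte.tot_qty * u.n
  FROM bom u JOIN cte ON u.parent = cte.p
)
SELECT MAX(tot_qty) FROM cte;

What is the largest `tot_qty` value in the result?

Base: (Cover, tot_qty=1).
Iteration 1: components of {Cover} -> Arm = 1*5 = 5, Frame = 1*4 = 4, Gizmo = 1*5 = 5, Motor = 1*3 = 3.
Iteration 2: components of {Arm,Frame,Gizmo,Motor} -> Base = 5*5 = 25, Ring = 5*4 = 20.
Iteration 3: no further components; recursion stops.
tot_qty values: 1, 5, 4, 3, 5, 20, 25; the maximum is 25.

25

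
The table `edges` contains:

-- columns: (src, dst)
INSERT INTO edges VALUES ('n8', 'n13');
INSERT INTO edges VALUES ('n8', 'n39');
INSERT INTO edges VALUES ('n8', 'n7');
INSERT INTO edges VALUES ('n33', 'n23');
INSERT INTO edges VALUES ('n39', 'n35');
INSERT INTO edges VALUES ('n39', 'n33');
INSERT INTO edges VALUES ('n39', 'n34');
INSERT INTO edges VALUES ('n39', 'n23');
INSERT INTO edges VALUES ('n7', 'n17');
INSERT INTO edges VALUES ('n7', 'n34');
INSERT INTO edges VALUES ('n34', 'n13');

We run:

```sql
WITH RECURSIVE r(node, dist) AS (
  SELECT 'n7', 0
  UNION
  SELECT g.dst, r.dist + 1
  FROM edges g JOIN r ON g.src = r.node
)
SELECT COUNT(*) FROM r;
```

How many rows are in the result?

4

Base: (n7, dist=0).
Iteration 1: edges from {n7} -> (n17, dist=1), (n34, dist=1).
Iteration 2: edges from {n17,n34} -> (n13, dist=2).
Iteration 3: no outgoing edges from {n13}; recursion stops.
Total rows emitted: 4.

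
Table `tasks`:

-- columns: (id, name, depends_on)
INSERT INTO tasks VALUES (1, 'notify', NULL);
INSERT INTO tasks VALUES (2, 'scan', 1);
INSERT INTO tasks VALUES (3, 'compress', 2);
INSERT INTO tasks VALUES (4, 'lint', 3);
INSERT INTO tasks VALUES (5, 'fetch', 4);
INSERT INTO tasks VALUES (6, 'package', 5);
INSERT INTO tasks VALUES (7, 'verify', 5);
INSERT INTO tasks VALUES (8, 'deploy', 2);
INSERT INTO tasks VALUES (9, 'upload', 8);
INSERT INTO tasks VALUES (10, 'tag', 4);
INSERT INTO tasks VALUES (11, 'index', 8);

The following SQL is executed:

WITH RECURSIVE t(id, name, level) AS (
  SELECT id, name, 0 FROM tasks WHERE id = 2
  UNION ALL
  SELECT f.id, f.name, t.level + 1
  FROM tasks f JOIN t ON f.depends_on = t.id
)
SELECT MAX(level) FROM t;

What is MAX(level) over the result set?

Base: id=2 (scan) at level 0.
Iteration 1: rows with depends_on in {2} -> compress (id 3, level 1), deploy (id 8, level 1).
Iteration 2: rows with depends_on in {3,8} -> lint (id 4, level 2), upload (id 9, level 2), index (id 11, level 2).
Iteration 3: rows with depends_on in {4,9,11} -> fetch (id 5, level 3), tag (id 10, level 3).
Iteration 4: rows with depends_on in {5,10} -> package (id 6, level 4), verify (id 7, level 4).
Iteration 5: no rows with depends_on in {6,7}; recursion stops.
level values: 0, 1, 1, 2, 2, 2, 3, 3, 4, 4; the maximum is 4.

4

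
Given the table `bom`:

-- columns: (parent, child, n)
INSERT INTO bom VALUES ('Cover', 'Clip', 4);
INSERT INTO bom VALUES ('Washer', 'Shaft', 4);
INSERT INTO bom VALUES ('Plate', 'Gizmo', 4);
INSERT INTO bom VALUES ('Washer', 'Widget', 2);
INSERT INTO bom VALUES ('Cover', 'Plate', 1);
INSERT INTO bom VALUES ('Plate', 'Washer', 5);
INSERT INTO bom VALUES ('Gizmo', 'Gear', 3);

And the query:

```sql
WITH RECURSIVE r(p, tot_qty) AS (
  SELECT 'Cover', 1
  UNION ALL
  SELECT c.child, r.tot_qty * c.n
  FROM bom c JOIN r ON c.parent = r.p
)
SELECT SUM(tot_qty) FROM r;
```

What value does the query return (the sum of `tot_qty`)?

Base: (Cover, tot_qty=1).
Iteration 1: components of {Cover} -> Clip = 1*4 = 4, Plate = 1*1 = 1.
Iteration 2: components of {Clip,Plate} -> Gizmo = 1*4 = 4, Washer = 1*5 = 5.
Iteration 3: components of {Gizmo,Washer} -> Gear = 4*3 = 12, Shaft = 5*4 = 20, Widget = 5*2 = 10.
Iteration 4: no further components; recursion stops.
SUM(tot_qty) = 1 + 4 + 1 + 5 + 4 + 20 + 10 + 12 = 57.

57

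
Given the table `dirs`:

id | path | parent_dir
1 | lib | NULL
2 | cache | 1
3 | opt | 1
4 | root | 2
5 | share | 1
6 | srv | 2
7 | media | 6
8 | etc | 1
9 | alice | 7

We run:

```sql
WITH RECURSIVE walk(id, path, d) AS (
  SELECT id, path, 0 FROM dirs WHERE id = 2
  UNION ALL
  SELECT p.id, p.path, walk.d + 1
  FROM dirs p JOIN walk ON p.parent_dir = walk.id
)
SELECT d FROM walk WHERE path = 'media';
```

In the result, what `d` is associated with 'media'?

Base: id=2 (cache) at d 0.
Iteration 1: rows with parent_dir in {2} -> root (id 4, d 1), srv (id 6, d 1).
Iteration 2: rows with parent_dir in {4,6} -> media (id 7, d 2).
Iteration 3: rows with parent_dir in {7} -> alice (id 9, d 3).
Iteration 4: no rows with parent_dir in {9}; recursion stops.

2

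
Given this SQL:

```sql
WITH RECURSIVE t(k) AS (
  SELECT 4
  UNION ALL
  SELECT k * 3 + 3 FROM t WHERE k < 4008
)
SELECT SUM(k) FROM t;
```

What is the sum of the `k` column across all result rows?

Base: k=4.
Iteration 1: 4 < 4008 holds -> k = 4 * 3 + 3 = 15.
Iteration 2: 15 < 4008 holds -> k = 15 * 3 + 3 = 48.
Iteration 3: 48 < 4008 holds -> k = 48 * 3 + 3 = 147.
Iteration 4: 147 < 4008 holds -> k = 147 * 3 + 3 = 444.
Iteration 5: 444 < 4008 holds -> k = 444 * 3 + 3 = 1335.
Iteration 6: 1335 < 4008 holds -> k = 1335 * 3 + 3 = 4008.
Iteration 7: 4008 < 4008 fails; recursion stops.
SUM(k) = 4 + 15 + 48 + 147 + 444 + 1335 + 4008 = 6001.

6001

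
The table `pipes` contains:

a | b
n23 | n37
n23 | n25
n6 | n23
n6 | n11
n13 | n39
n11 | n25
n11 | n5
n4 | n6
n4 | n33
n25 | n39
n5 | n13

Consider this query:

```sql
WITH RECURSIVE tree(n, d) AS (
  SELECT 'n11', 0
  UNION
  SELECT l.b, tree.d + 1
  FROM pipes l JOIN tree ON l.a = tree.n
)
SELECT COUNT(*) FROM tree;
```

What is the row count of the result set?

6

Base: (n11, d=0).
Iteration 1: edges from {n11} -> (n25, d=1), (n5, d=1).
Iteration 2: edges from {n25,n5} -> (n13, d=2), (n39, d=2).
Iteration 3: edges from {n13,n39} -> (n39, d=3).
Iteration 4: no outgoing edges from {n39}; recursion stops.
Total rows emitted: 6.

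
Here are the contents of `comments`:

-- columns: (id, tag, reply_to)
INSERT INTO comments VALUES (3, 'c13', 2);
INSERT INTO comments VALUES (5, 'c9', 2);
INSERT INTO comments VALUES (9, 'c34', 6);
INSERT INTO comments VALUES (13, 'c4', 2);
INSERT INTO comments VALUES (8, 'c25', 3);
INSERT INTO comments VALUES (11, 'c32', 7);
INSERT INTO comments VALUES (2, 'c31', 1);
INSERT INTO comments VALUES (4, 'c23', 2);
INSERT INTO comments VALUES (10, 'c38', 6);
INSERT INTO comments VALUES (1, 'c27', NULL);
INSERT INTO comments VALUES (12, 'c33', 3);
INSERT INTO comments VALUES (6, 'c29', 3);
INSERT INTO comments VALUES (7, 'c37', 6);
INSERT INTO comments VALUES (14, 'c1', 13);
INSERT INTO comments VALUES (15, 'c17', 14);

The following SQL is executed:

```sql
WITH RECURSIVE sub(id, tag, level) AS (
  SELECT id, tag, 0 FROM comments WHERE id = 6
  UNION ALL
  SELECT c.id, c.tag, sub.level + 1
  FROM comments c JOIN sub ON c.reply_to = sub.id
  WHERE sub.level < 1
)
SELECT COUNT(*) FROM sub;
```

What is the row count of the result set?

Base: id=6 (c29) at level 0.
Iteration 1: rows with reply_to in {6} -> c37 (id 7, level 1), c34 (id 9, level 1), c38 (id 10, level 1).
Iteration 2: level < 1 fails for all current rows; recursion stops.
Total rows emitted: 4.

4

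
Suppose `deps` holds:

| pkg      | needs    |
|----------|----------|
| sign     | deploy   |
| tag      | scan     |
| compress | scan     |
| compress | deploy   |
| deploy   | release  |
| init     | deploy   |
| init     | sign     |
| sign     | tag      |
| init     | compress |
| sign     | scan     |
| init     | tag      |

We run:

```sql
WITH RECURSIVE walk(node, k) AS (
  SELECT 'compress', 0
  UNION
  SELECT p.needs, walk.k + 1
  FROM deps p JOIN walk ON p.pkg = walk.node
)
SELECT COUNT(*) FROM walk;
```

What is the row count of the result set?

Base: (compress, k=0).
Iteration 1: edges from {compress} -> (deploy, k=1), (scan, k=1).
Iteration 2: edges from {deploy,scan} -> (release, k=2).
Iteration 3: no outgoing edges from {release}; recursion stops.
Total rows emitted: 4.

4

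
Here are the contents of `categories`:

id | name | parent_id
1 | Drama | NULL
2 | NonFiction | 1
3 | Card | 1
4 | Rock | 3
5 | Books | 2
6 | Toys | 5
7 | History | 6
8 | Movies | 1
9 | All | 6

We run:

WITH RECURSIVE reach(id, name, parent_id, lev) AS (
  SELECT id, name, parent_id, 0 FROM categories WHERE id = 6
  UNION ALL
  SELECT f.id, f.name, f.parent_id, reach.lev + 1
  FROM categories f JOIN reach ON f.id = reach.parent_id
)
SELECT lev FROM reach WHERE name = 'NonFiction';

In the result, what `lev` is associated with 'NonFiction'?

Base: id=6 (Toys), parent_id=5, lev 0.
Iteration 1: join on id=5 -> Books (id 5, parent_id=2, lev 1).
Iteration 2: join on id=2 -> NonFiction (id 2, parent_id=1, lev 2).
Iteration 3: join on id=1 -> Drama (id 1, parent_id=NULL, lev 3).
Iteration 4: parent_id is NULL; no match; recursion stops.

2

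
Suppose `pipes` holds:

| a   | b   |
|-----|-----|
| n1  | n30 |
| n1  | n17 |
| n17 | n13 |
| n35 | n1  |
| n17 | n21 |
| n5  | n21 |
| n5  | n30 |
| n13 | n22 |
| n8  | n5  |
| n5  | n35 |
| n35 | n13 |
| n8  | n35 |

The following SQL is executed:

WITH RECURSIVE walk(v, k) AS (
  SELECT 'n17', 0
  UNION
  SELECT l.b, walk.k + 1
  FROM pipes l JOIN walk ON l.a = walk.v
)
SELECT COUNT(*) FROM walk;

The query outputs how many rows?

4

Base: (n17, k=0).
Iteration 1: edges from {n17} -> (n13, k=1), (n21, k=1).
Iteration 2: edges from {n13,n21} -> (n22, k=2).
Iteration 3: no outgoing edges from {n22}; recursion stops.
Total rows emitted: 4.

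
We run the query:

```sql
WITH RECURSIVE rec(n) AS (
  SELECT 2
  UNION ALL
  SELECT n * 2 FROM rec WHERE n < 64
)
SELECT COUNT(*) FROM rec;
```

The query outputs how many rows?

Base: n=2.
Iteration 1: 2 < 64 holds -> n = 2 * 2 = 4.
Iteration 2: 4 < 64 holds -> n = 4 * 2 = 8.
Iteration 3: 8 < 64 holds -> n = 8 * 2 = 16.
Iteration 4: 16 < 64 holds -> n = 16 * 2 = 32.
Iteration 5: 32 < 64 holds -> n = 32 * 2 = 64.
Iteration 6: 64 < 64 fails; recursion stops.
Total rows emitted: 6.

6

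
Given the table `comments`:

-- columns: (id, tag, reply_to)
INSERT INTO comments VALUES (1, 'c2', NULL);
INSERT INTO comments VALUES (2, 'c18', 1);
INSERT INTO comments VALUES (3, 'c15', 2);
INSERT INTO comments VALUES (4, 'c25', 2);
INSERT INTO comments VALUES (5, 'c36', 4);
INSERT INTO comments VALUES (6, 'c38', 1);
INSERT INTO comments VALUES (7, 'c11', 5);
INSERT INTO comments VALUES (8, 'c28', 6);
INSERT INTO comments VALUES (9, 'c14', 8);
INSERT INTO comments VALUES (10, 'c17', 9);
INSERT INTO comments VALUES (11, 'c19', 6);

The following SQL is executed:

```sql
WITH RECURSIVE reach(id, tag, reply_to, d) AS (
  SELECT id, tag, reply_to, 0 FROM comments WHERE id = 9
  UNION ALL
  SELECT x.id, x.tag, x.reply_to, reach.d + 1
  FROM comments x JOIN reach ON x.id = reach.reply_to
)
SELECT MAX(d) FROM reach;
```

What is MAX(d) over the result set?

Base: id=9 (c14), reply_to=8, d 0.
Iteration 1: join on id=8 -> c28 (id 8, reply_to=6, d 1).
Iteration 2: join on id=6 -> c38 (id 6, reply_to=1, d 2).
Iteration 3: join on id=1 -> c2 (id 1, reply_to=NULL, d 3).
Iteration 4: reply_to is NULL; no match; recursion stops.
d values: 0, 1, 2, 3; the maximum is 3.

3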